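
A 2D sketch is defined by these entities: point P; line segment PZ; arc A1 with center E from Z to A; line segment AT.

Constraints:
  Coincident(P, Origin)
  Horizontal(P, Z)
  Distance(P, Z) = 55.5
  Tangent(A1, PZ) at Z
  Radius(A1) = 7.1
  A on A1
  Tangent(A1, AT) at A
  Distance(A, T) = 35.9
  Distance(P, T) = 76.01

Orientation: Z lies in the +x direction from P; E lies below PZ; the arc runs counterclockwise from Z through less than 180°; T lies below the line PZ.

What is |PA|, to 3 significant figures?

49.9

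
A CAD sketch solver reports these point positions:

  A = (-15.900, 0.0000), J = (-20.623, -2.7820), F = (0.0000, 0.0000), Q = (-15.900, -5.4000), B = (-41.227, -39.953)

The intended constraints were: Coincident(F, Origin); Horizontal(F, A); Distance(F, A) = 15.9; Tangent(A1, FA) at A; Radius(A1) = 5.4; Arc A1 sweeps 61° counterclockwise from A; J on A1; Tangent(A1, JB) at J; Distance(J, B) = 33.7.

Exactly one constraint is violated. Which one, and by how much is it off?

Distance(J, B) = 33.7 — off by 8.80.

F = (0.00, 0.00) ✓; F.y = 0.00, A.y = 0.00 ✓; |FA| = 15.90 ✓; ∠(QA, AF) = 90.00° ✓; |QA| = 5.400 ✓; bearing(Q→J) − bearing(Q→A) = 61.00° ✓; |QJ| = 5.400 ✓; ∠(QJ, JB) = 90.00° ✓; |JB| = 42.50 ✗.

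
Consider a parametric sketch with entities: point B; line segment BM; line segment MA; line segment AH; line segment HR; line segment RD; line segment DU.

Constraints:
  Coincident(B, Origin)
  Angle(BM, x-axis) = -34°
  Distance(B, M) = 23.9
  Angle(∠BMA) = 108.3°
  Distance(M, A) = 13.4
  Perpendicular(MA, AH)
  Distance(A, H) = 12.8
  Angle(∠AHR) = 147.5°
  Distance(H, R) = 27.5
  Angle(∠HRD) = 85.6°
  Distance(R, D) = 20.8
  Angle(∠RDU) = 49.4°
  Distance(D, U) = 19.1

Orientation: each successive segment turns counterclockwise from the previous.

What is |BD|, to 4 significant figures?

10.54

B is at the origin; BM runs at -34.0° with length 23.9, so M = (19.81, -13.36). ∠BMA = 108.3° gives MA at 37.70° from the x-axis; with |MA| = 13.4, A = (30.42, -5.170). The perpendicularity gives AH at right angles to MA, so AH runs at 127.7°; with |AH| = 12.8, H = (22.59, 4.957). ∠AHR = 147.5° gives HR at 160.2° from the x-axis; with |HR| = 27.5, R = (-3.285, 14.27). ∠HRD = 85.6° gives RD at -105.4° from the x-axis; with |RD| = 20.8, D = (-8.809, -5.780). Then |BD| = |D − B| = 10.54.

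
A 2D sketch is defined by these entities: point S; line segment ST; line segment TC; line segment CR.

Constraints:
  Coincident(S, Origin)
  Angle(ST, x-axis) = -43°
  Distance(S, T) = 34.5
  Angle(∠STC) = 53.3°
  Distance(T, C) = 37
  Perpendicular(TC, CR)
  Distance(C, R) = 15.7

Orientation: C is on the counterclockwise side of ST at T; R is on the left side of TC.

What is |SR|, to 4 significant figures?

20.28

∠STC = 53.3°, so TC runs at -43.0° + (180° − 53.3°) = 83.70° from the x-axis; with |TC| = 37.0, C = T + 37.0·(cos 83.70°, sin 83.70°) = (29.29, 13.25). TC ⟂ CR; with |CR| = 15.7 on the left of TC, R = C + 15.7·(-0.9940, 0.1097) = (13.69, 14.97). Then |SR| = |R − S| = 20.28.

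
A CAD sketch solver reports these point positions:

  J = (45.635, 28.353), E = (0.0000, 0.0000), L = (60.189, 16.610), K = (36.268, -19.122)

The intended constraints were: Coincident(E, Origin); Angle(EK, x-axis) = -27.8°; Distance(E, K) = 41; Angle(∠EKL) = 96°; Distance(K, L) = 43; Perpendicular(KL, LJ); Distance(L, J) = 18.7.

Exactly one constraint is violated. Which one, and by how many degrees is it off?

Perpendicular(KL, LJ) — off by 5.10°.

E = (0.00, 0.00) ✓; EK at -27.80° ✓; |EK| = 41.00 ✓; ∠EKL = 96.00° ✓; |KL| = 43.00 ✓; ∠(KL, LJ) = 84.90° ✗; |LJ| = 18.70 ✓.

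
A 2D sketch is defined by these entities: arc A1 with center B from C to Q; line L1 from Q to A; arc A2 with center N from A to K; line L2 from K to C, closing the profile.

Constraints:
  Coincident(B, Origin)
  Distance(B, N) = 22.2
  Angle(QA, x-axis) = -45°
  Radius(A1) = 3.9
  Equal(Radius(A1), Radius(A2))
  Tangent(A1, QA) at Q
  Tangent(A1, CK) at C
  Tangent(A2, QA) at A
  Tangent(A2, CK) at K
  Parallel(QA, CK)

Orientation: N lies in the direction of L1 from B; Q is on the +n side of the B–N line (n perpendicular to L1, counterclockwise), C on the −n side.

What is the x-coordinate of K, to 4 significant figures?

12.94

The slot axis is L1's direction at -45.0°, so u = (cos -45.0°, sin -45.0°) = (0.7071, -0.7071) and n = (−sin -45.0°, cos -45.0°) = (0.7071, 0.7071). B is at the origin and N lies 22.2 along u from B, so N = 22.2·u = (15.70, -15.70). Tangency of A1 to both parallel lines with radius 3.9 puts Q and C at B ± 3.9·n: Q = (2.758, 2.758), C = (-2.758, -2.758). Equal radii place A and K the same way about N: A = N + 3.9·n = (18.46, -12.94), K = N − 3.9·n = (12.94, -18.46). So K.x = 12.94.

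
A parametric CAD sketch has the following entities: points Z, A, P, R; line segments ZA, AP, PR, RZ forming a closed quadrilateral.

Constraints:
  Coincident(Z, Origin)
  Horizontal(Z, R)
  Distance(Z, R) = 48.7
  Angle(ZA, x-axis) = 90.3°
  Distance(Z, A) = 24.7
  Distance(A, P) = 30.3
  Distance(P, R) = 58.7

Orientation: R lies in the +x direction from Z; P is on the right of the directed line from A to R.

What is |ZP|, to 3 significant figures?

10.6

Checks: |AP| = 30.30 ✓; |PR| = 58.70 ✓.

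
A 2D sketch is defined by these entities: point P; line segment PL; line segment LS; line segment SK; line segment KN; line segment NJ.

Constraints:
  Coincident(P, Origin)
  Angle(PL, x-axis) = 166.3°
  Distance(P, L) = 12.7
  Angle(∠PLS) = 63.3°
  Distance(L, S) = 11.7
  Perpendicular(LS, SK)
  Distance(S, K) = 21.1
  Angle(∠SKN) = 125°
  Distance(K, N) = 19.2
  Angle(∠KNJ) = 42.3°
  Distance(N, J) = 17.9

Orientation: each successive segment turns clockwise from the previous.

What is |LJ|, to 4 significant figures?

14.65

P is at the origin; PL runs at 166.3° with length 12.7, so L = (-12.34, 3.008). ∠PLS = 63.3° gives LS at 49.60° from the x-axis; with |LS| = 11.7, S = (-4.756, 11.92). The perpendicularity gives SK at right angles to LS, so SK runs at -40.40°; with |SK| = 21.1, K = (11.31, -1.757). ∠SKN = 125.0° gives KN at -95.40° from the x-axis; with |KN| = 19.2, N = (9.506, -20.87). ∠KNJ = 42.3° gives NJ at 126.9° from the x-axis; with |NJ| = 17.9, J = (-1.242, -6.558). Then |LJ| = |J − L| = 14.65.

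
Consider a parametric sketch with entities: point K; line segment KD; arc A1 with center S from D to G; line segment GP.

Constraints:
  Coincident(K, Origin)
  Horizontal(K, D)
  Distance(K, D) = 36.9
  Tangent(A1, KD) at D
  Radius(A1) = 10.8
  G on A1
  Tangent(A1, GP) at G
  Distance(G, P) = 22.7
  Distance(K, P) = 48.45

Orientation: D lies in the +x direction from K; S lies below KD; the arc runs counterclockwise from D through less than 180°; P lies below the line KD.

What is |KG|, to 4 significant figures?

29.91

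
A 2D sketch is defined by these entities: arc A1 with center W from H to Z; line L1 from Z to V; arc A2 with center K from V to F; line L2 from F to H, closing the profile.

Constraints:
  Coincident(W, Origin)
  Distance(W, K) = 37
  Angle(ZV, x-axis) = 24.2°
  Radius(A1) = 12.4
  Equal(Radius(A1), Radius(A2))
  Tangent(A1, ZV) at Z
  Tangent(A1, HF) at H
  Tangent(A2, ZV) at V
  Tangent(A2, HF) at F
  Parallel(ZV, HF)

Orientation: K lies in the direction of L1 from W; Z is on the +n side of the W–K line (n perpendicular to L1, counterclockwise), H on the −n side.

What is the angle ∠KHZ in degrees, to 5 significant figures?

71.472°

W is at the origin and K lies 37.0 along u from W, so K = 37.0·u = (33.748, 15.167). Tangency of A1 to both parallel lines with radius 12.4 puts Z and H at W ± 12.4·n: Z = (-5.0830, 11.310), H = (5.0830, -11.310). Then cos ∠KHZ = HK·HZ / (|HK||HZ|), giving 71.472°.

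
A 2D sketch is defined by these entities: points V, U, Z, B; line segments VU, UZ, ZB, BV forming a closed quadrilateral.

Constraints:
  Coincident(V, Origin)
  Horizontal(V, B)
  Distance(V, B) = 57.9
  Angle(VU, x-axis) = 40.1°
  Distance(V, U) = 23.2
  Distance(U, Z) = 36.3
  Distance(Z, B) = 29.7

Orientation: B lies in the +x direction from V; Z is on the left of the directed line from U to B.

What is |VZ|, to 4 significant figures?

58.85

Checks: |UZ| = 36.30 ✓; |ZB| = 29.70 ✓.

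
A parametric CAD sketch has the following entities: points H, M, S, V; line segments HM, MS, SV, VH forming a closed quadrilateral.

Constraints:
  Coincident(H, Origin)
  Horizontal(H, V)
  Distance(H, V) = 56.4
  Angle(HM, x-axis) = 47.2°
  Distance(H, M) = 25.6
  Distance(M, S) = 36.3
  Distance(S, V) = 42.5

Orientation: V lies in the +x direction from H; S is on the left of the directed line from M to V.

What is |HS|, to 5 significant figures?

61.712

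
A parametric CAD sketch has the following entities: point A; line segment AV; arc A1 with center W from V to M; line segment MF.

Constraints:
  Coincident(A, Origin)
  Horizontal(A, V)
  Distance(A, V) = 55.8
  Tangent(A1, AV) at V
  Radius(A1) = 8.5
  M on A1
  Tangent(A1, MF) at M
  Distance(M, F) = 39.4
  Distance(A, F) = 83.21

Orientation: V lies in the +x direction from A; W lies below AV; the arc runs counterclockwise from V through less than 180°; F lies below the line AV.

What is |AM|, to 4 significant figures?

50.21

A is at the origin; AV is horizontal with |AV| = 55.8 and V on the +x side, so V = (55.80, 0.000). Since A1 is tangent to AV there, WV ⟂ AV, so W = V + (0, -8.5) = (55.80, -8.500). Since WM ⟂ MF (tangency), |WF| = √(8.5² + 39.4²) = 40.31 regardless of where M sits on A1. So F lies on both circle(A, 83.21) and circle(W, 40.31); the below-AV intersection is F = (68.93, -46.61). M is the foot of the tangent from F: M = (48.53, -12.90).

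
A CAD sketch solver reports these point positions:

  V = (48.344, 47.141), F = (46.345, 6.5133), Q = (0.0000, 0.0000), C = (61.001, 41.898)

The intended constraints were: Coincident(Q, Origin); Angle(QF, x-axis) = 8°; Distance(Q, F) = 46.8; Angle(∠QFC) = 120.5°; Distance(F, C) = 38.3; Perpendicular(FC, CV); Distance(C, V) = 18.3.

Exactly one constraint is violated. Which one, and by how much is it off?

Distance(C, V) = 18.3 — off by 4.60.

Q = (0.00, 0.00) ✓; QF at 8.000° ✓; |QF| = 46.80 ✓; ∠QFC = 120.5° ✓; |FC| = 38.30 ✓; ∠(FC, CV) = 90.00° ✓; |CV| = 13.70 ✗.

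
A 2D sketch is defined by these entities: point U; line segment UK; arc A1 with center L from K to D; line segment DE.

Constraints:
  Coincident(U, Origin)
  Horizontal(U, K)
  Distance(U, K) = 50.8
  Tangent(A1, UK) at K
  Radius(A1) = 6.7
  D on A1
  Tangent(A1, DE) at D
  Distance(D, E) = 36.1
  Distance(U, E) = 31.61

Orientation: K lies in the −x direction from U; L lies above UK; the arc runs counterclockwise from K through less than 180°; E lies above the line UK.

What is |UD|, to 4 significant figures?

46.45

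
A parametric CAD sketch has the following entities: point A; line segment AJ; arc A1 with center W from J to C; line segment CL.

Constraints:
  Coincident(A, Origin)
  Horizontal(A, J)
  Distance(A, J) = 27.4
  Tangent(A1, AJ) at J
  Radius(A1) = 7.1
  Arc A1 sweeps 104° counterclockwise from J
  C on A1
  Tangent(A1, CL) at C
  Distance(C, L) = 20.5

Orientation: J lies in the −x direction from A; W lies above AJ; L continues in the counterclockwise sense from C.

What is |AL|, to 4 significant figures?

38.38

A is at the origin; AJ is horizontal with |AJ| = 27.4 and J on the −x side, so J = (-27.40, 0.000). Since A1 is tangent to AJ there, WJ ⟂ AJ, so W = J + (0, 7.1) = (-27.40, 7.100). On A1, J sits at bearing -90° from W; a 104° counterclockwise sweep puts C at bearing 14°, so C = W + 7.1·(cos 14°, sin 14°) = (-20.51, 8.818). The tangent condition forces WC to be normal to CL, so CL runs along (−sin 14°, cos 14°); with |CL| = 20.5, L = (-25.47, 28.71). Then |AL| = |L − A| = 38.38.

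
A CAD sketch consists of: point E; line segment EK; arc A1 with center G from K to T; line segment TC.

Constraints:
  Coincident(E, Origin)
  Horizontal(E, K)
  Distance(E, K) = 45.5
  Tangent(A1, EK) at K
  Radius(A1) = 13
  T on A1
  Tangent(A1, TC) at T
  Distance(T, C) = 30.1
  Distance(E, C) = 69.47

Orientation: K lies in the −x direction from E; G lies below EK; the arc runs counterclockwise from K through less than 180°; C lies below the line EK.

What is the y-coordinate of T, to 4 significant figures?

-15.29

Checks: E = (0.00, 0.00) ✓; ∠(GK, KE) = 90.00° ✓; |GT| = 13.00 ✓; ∠(GT, TC) = 90.00° ✓; |TC| = 30.10 ✓; |EC| = 69.47 ✓.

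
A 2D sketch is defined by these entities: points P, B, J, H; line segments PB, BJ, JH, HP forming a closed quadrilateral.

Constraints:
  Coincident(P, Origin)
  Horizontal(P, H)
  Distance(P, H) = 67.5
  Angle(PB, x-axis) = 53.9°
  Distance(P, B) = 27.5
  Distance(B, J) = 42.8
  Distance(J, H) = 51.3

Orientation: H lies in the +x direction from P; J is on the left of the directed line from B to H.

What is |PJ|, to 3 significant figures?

69.6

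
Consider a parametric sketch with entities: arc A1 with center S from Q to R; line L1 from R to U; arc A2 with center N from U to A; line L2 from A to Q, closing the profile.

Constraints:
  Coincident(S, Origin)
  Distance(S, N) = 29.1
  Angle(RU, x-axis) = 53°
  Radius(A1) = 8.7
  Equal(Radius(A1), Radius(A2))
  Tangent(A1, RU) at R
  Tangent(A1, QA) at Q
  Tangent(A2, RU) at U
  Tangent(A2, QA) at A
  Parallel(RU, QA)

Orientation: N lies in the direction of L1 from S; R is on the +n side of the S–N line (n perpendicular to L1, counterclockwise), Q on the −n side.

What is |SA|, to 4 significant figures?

30.37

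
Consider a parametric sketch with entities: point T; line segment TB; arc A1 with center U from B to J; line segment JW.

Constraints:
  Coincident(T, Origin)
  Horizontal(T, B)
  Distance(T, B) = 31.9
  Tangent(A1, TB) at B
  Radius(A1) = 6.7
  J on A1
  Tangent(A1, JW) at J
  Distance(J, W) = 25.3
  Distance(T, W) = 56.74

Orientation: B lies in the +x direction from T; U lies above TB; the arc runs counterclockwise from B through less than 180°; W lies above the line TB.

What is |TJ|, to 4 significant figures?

37.65

Checks: |UJ| = 6.700 ✓; ∠(UJ, JW) = 90.00° ✓; |JW| = 25.30 ✓; |TW| = 56.74 ✓.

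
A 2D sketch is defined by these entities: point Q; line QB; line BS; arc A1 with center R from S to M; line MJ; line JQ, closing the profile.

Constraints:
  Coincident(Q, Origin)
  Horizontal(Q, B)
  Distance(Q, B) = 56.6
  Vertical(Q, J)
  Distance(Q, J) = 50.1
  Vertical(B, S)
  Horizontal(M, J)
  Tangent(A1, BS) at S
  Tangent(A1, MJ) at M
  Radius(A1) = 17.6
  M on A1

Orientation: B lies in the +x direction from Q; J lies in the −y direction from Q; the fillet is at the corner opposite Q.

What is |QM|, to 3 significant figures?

63.5

Q is at the origin; Q and B share the same y with |QB| = 56.6 and B on the +x side, so B = (56.6, 0.00). QJ is vertical with |QJ| = 50.1 and J on the −y side, so J = (0.00, -50.1). The virtual corner opposite Q is at (56.6, -50.1). Tangency of A1 to BS means the radius RS is perpendicular to BS and the tangent condition forces RM to be normal to MJ, with radius 17.6, so the center R sits 17.6 in from both sides at R = (39.0, -32.5). That places the tangent points at S = (56.6, -32.5) on BS and M = (39.0, -50.1) on MJ. Then |QM| = |M − Q| = 63.5.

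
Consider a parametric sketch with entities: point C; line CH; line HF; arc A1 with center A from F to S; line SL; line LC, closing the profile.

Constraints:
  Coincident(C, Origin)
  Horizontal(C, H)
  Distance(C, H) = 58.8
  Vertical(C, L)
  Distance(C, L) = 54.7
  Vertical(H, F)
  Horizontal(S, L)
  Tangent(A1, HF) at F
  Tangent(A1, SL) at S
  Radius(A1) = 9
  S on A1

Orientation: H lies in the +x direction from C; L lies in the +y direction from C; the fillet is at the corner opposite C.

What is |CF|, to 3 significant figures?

74.5

C is at the origin; CH is horizontal with |CH| = 58.8 and H on the +x side, so H = (58.8, 0.00). CL is vertical with |CL| = 54.7 and L on the +y side, so L = (0.00, 54.7). The virtual corner opposite C is at (58.8, 54.7). A1 meets HF tangentially, so AF is at right angles to HF and the tangent condition forces AS to be normal to SL, with radius 9.0, so the center A sits 9.0 in from both sides at A = (49.8, 45.7). That places the tangent points at F = (58.8, 45.7) on HF and S = (49.8, 54.7) on SL. Then |CF| = |F − C| = 74.5.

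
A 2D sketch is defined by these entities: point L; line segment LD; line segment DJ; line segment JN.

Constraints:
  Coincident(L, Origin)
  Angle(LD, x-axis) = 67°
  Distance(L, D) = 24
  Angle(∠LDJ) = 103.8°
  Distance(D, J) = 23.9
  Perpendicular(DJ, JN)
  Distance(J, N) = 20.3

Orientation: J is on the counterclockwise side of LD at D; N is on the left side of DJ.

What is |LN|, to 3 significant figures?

29.8

∠LDJ = 103.8°, so DJ runs at 67.0° + (180° − 103.8°) = 143° from the x-axis; with |DJ| = 23.9, J = D + 23.9·(cos 143°, sin 143°) = (-9.76, 36.4). DJ ⟂ JN; with |JN| = 20.3 on the left of DJ, N = J + 20.3·(-0.599, -0.801) = (-21.9, 20.2). Then |LN| = |N − L| = 29.8.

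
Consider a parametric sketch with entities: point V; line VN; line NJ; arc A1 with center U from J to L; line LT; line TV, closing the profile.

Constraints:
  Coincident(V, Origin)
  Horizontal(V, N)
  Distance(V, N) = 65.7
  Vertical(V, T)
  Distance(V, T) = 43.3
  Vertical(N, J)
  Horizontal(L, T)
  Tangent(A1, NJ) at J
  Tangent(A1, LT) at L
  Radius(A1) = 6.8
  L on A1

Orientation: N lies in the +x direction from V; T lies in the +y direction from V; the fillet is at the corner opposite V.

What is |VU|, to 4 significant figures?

69.29

V is at the origin; V and N share the same y with |VN| = 65.7 and N on the +x side, so N = (65.70, 0.000). VT is vertical with |VT| = 43.3 and T on the +y side, so T = (0.000, 43.30). The virtual corner opposite V is at (65.70, 43.30). Since A1 is tangent to NJ there, UJ ⟂ NJ and tangency of A1 to LT means the radius UL is perpendicular to LT, with radius 6.8, so the center U sits 6.8 in from both sides at U = (58.90, 36.50). Then |VU| = |U − V| = 69.29.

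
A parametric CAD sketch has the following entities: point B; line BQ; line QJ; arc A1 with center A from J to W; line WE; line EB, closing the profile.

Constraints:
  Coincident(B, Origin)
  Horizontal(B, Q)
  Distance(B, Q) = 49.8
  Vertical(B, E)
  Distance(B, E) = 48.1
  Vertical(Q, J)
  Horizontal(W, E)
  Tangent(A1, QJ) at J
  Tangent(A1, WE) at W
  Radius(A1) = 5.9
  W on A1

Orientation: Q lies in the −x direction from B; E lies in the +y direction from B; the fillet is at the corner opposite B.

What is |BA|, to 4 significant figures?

60.89

B is at the origin; BQ is horizontal with |BQ| = 49.8 and Q on the −x side, so Q = (-49.80, 0.000). BE is vertical with |BE| = 48.1 and E on the +y side, so E = (0.000, 48.10). The virtual corner opposite B is at (-49.80, 48.10). The tangent condition forces AJ to be normal to QJ and since A1 is tangent to WE there, AW ⟂ WE, with radius 5.9, so the center A sits 5.9 in from both sides at A = (-43.90, 42.20). Then |BA| = |A − B| = 60.89.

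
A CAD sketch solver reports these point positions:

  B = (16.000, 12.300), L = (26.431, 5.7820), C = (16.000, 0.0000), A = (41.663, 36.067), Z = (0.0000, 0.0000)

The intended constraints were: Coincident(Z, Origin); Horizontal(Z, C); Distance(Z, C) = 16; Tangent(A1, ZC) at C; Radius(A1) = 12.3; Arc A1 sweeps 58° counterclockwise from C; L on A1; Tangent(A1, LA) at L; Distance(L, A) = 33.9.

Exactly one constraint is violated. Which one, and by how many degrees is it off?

Tangent(A1, LA) at L — off by 5.30°.

Z = (0.00, 0.00) ✓; Z.y = 0.00, C.y = 0.00 ✓; |ZC| = 16.00 ✓; ∠(BC, CZ) = 90.00° ✓; |BC| = 12.30 ✓; bearing(B→L) − bearing(B→C) = 58.00° ✓; |BL| = 12.30 ✓; ∠(BL, LA) = 84.70° ✗; |LA| = 33.90 ✓.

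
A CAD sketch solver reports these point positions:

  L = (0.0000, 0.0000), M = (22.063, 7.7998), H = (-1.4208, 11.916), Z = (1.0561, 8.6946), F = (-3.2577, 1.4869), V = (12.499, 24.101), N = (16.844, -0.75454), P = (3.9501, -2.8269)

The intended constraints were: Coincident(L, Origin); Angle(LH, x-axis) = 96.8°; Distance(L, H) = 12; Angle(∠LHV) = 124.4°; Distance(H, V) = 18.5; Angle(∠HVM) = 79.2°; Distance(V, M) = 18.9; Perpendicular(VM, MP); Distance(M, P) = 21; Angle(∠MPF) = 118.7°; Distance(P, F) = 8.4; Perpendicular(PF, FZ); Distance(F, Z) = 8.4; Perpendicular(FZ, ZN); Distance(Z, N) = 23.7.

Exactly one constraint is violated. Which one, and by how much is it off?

Distance(Z, N) = 23.7 — off by 5.30.

L = (0.00, 0.00) ✓; LH at 96.80° ✓; |LH| = 12.00 ✓; ∠LHV = 124.4° ✓; |HV| = 18.50 ✓; ∠HVM = 79.20° ✓; |VM| = 18.90 ✓; ∠(VM, MP) = 90.00° ✓; |MP| = 21.00 ✓; ∠MPF = 118.7° ✓; |PF| = 8.400 ✓; ∠(PF, FZ) = 90.00° ✓; |FZ| = 8.400 ✓; ∠(FZ, ZN) = 90.00° ✓; |ZN| = 18.40 ✗.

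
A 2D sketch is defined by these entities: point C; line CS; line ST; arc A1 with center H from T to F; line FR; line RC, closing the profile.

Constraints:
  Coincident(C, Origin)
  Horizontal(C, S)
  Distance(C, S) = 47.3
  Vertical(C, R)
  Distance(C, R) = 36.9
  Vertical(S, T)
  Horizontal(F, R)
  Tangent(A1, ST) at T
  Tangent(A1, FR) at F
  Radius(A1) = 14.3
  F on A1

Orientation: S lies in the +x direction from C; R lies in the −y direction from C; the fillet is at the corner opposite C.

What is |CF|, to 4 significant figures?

49.50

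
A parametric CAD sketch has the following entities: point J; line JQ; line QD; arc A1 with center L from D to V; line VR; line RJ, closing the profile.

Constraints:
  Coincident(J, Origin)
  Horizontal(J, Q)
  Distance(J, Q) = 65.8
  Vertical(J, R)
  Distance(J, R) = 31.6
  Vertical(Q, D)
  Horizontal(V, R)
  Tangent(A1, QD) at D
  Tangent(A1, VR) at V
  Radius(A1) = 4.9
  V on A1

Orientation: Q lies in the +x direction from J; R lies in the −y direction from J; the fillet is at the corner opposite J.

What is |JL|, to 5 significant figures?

66.496

J is at the origin; JQ is horizontal with |JQ| = 65.8 and Q on the +x side, so Q = (65.800, 0.0000). JR is vertical with |JR| = 31.6 and R on the −y side, so R = (0.0000, -31.600). The virtual corner opposite J is at (65.800, -31.600). Since A1 is tangent to QD there, LD ⟂ QD and since A1 is tangent to VR there, LV ⟂ VR, with radius 4.9, so the center L sits 4.9 in from both sides at L = (60.900, -26.700). Then |JL| = |L − J| = 66.496.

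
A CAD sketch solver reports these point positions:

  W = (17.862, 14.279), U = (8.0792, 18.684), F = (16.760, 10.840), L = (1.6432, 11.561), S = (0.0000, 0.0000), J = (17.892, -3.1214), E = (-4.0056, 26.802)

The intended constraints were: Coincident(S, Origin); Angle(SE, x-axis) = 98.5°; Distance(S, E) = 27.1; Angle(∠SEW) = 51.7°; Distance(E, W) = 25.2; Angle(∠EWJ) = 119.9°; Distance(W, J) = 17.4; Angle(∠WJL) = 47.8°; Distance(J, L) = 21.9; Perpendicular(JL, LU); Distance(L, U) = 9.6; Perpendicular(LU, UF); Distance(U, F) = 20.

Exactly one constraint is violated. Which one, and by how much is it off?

Distance(U, F) = 20 — off by 8.30.

S = (0.00, 0.00) ✓; SE at 98.50° ✓; |SE| = 27.10 ✓; ∠SEW = 51.70° ✓; |EW| = 25.20 ✓; ∠EWJ = 119.9° ✓; |WJ| = 17.40 ✓; ∠WJL = 47.80° ✓; |JL| = 21.90 ✓; ∠(JL, LU) = 90.00° ✓; |LU| = 9.600 ✓; ∠(LU, UF) = 90.00° ✓; |UF| = 11.70 ✗.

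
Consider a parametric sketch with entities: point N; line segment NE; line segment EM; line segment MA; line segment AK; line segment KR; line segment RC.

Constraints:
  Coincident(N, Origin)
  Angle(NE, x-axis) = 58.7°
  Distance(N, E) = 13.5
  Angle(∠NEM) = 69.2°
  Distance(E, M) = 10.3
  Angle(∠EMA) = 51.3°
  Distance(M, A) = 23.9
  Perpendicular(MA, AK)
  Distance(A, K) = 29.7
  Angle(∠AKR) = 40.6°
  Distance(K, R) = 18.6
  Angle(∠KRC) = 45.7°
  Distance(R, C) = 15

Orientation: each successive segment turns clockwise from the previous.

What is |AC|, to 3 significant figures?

16.8

∠AKR = 40.6° gives KR at -50.2° from the x-axis; with |KR| = 18.6, R = (1.76, 19.1). ∠KRC = 45.7° gives RC at 176° from the x-axis; with |RC| = 15.0, C = (-13.2, 20.3). Then |AC| = |C − A| = 16.8.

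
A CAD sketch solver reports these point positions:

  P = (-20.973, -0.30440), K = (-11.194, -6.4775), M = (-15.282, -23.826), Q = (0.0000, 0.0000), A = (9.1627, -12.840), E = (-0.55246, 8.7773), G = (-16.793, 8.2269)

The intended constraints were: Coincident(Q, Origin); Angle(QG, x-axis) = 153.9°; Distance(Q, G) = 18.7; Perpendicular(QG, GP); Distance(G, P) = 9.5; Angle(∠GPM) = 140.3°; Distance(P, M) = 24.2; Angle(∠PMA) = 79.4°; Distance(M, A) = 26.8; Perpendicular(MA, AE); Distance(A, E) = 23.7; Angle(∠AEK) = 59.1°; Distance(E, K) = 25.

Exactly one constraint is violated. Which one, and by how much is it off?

Distance(E, K) = 25 — off by 6.40.

Q = (0.00, 0.00) ✓; QG at 153.9° ✓; |QG| = 18.70 ✓; ∠(QG, GP) = 90.00° ✓; |GP| = 9.500 ✓; ∠GPM = 140.3° ✓; |PM| = 24.20 ✓; ∠PMA = 79.40° ✓; |MA| = 26.80 ✓; ∠(MA, AE) = 90.00° ✓; |AE| = 23.70 ✓; ∠AEK = 59.10° ✓; |EK| = 18.60 ✗.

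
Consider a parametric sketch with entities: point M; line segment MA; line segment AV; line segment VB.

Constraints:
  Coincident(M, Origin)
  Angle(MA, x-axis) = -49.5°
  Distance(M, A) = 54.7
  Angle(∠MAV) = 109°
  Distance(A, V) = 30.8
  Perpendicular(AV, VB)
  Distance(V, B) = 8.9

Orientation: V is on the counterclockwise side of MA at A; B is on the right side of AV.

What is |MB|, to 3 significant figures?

77.7

M is at the origin; MA runs at -49.5° with length 54.7, so A = 54.7·(cos -49.5°, sin -49.5°) = (35.5, -41.6). ∠MAV = 109.0°, so AV runs at -49.5° + (180° − 109.0°) = 21.5° from the x-axis; with |AV| = 30.8, V = A + 30.8·(cos 21.5°, sin 21.5°) = (64.2, -30.3). The perpendicularity gives VB at right angles to AV; with |VB| = 8.9 on the right of AV, B = V + 8.9·(0.367, -0.930) = (67.4, -38.6). Then |MB| = |B − M| = 77.7.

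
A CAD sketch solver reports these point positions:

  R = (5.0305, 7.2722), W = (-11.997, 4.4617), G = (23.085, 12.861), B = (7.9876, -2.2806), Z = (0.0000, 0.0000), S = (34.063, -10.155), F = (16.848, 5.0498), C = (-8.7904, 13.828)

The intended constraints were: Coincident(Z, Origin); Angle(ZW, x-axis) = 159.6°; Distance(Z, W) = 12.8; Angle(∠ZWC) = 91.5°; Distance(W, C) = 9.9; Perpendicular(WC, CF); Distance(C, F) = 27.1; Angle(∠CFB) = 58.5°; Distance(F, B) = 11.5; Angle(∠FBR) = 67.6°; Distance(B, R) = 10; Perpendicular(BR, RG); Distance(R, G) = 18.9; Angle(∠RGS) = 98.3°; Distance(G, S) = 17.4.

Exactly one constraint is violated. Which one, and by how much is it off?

Distance(G, S) = 17.4 — off by 8.10.

Z = (0.00, 0.00) ✓; ZW at 159.6° ✓; |ZW| = 12.80 ✓; ∠ZWC = 91.50° ✓; |WC| = 9.900 ✓; ∠(WC, CF) = 90.00° ✓; |CF| = 27.10 ✓; ∠CFB = 58.50° ✓; |FB| = 11.50 ✓; ∠FBR = 67.60° ✓; |BR| = 10.00 ✓; ∠(BR, RG) = 90.00° ✓; |RG| = 18.90 ✓; ∠RGS = 98.30° ✓; |GS| = 25.50 ✗.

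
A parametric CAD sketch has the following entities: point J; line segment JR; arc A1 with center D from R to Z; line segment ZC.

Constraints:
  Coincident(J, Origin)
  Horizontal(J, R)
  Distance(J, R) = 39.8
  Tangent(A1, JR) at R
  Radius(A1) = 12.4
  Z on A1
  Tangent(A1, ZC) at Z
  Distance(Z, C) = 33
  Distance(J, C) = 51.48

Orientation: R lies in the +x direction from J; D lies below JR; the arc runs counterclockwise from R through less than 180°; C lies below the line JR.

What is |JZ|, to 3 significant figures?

29.8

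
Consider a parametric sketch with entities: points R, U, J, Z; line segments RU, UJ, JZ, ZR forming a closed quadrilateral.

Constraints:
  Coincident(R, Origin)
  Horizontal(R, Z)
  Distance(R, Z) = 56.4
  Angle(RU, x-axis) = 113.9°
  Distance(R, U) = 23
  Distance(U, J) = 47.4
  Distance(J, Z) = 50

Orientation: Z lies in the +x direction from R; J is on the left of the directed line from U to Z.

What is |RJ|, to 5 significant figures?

54.388

Checks: |UJ| = 47.40 ✓; |JZ| = 50.00 ✓.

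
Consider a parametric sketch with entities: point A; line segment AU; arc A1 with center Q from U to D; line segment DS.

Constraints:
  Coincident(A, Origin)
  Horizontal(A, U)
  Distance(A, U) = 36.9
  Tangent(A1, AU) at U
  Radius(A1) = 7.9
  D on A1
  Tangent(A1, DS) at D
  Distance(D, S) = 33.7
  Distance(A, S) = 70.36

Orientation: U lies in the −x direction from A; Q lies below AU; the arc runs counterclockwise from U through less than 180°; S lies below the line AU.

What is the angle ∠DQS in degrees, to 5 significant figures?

76.807°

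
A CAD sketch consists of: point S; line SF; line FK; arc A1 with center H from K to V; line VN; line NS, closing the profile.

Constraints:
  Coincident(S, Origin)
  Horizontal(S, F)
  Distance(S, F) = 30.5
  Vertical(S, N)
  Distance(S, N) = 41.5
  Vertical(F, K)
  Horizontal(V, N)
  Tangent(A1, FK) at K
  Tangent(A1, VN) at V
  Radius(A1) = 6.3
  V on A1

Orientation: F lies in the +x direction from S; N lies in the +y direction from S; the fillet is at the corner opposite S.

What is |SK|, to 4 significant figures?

46.58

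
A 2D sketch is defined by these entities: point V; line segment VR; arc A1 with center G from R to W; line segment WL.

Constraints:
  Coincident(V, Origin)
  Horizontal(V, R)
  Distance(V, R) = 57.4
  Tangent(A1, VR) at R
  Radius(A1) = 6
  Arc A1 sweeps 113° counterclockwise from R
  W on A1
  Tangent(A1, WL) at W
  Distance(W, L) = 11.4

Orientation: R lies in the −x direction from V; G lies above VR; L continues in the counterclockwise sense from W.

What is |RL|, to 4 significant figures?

18.87

On A1, R sits at bearing -90° from G; a 113° counterclockwise sweep puts W at bearing 23°, so W = G + 6.0·(cos 23°, sin 23°) = (-51.88, 8.344). Since A1 is tangent to WL there, GW ⟂ WL, so WL runs along (−sin 23°, cos 23°); with |WL| = 11.4, L = (-56.33, 18.84). Then |RL| = |L − R| = 18.87.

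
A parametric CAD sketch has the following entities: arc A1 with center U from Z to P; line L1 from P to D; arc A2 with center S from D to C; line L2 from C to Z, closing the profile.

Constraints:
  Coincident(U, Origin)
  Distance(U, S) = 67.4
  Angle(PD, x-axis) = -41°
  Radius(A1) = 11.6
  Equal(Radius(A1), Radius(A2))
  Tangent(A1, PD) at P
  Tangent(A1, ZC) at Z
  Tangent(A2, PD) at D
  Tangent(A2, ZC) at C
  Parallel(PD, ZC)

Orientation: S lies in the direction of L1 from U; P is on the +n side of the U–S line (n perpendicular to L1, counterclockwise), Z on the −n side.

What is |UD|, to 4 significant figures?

68.39

The slot axis is L1's direction at -41.0°, so u = (cos -41.0°, sin -41.0°) = (0.7547, -0.6561) and n = (−sin -41.0°, cos -41.0°) = (0.6561, 0.7547). U is at the origin and S lies 67.4 along u from U, so S = 67.4·u = (50.87, -44.22). Tangency of A1 to both parallel lines with radius 11.6 puts P and Z at U ± 11.6·n: P = (7.610, 8.755), Z = (-7.610, -8.755). Equal radii place D and C the same way about S: D = S + 11.6·n = (58.48, -35.46), C = S − 11.6·n = (43.26, -52.97). Then |UD| = |D − U| = 68.39.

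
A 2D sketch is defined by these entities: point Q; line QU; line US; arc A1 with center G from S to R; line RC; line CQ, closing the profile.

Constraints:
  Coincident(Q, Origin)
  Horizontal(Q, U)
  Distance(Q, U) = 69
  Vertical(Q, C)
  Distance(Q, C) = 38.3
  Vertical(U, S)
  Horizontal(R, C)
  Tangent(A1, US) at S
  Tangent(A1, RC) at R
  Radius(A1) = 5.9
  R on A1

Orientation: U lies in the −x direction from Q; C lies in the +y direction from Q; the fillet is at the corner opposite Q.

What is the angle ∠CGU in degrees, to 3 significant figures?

106°

Q is at the origin; QU is horizontal with |QU| = 69.0 and U on the −x side, so U = (-69.0, 0.00). QC is vertical with |QC| = 38.3 and C on the +y side, so C = (0.00, 38.3). The virtual corner opposite Q is at (-69.0, 38.3). Since A1 is tangent to US there, GS ⟂ US and tangency of A1 to RC means the radius GR is perpendicular to RC, with radius 5.9, so the center G sits 5.9 in from both sides at G = (-63.1, 32.4). Then cos ∠CGU = GC·GU / (|GC||GU|), giving 106°.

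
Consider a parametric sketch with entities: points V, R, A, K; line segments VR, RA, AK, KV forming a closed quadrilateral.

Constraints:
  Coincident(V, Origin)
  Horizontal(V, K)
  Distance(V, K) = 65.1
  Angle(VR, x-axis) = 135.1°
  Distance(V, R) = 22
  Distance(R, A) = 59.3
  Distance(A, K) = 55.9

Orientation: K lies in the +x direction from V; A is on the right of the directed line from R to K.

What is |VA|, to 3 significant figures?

37.7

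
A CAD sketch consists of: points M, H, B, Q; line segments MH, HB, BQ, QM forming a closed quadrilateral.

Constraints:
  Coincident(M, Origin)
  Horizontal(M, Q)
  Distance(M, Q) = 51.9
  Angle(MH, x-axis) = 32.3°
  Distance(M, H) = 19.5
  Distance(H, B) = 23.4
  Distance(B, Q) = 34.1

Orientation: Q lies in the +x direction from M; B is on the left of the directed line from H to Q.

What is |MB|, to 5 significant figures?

42.503

Checks: |HB| = 23.40 ✓; |BQ| = 34.10 ✓.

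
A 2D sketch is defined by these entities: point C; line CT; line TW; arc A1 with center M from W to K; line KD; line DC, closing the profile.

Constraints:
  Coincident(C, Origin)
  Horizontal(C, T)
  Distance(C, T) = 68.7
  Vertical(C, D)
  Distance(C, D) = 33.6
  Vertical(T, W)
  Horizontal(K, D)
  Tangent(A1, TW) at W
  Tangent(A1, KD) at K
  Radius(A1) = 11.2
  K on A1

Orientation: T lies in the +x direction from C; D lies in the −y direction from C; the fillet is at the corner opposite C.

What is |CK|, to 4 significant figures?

66.60

C is at the origin; C and T share the same y with |CT| = 68.7 and T on the +x side, so T = (68.70, 0.000). CD is vertical with |CD| = 33.6 and D on the −y side, so D = (0.000, -33.60). The virtual corner opposite C is at (68.70, -33.60). Tangency of A1 to TW means the radius MW is perpendicular to TW and tangency of A1 to KD means the radius MK is perpendicular to KD, with radius 11.2, so the center M sits 11.2 in from both sides at M = (57.50, -22.40). That places the tangent points at W = (68.70, -22.40) on TW and K = (57.50, -33.60) on KD. Then |CK| = |K − C| = 66.60.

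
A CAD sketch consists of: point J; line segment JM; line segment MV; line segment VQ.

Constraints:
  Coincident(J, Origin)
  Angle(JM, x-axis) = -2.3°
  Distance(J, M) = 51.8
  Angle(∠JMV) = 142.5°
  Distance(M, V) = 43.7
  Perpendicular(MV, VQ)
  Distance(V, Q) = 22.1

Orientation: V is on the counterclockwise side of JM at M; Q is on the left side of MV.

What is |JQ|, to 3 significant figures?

85.3

J is at the origin; JM runs at -2.3° with length 51.8, so M = 51.8·(cos -2.3°, sin -2.3°) = (51.8, -2.08). ∠JMV = 142.5°, so MV runs at -2.3° + (180° − 142.5°) = 35.2° from the x-axis; with |MV| = 43.7, V = M + 43.7·(cos 35.2°, sin 35.2°) = (87.5, 23.1). The perpendicularity gives VQ at right angles to MV; with |VQ| = 22.1 on the left of MV, Q = V + 22.1·(-0.576, 0.817) = (74.7, 41.2). Then |JQ| = |Q − J| = 85.3.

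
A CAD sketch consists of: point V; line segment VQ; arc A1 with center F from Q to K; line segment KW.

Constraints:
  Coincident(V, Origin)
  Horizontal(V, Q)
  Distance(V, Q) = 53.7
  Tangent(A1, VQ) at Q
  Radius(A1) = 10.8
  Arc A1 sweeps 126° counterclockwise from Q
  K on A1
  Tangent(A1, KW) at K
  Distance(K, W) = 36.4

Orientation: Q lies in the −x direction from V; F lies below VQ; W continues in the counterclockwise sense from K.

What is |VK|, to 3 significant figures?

64.7

V is at the origin; V and Q share the same y with |VQ| = 53.7 and Q on the −x side, so Q = (-53.7, 0.00). A1 meets VQ tangentially, so FQ is at right angles to VQ, so F = Q + (0, -10.8) = (-53.7, -10.8). On A1, Q sits at bearing 90° from F; a 126° counterclockwise sweep puts K at bearing 216°, so K = F + 10.8·(cos 216°, sin 216°) = (-62.4, -17.1). Then |VK| = |K − V| = 64.7.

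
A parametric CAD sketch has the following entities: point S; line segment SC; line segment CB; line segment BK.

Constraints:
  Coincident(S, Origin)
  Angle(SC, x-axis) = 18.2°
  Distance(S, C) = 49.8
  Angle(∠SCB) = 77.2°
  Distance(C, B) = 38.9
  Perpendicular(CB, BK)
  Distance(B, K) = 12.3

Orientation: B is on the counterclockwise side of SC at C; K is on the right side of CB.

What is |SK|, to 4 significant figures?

66.94

S is at the origin; SC runs at 18.2° with length 49.8, so C = 49.8·(cos 18.2°, sin 18.2°) = (47.31, 15.55). ∠SCB = 77.2°, so CB runs at 18.2° + (180° − 77.2°) = 121.0° from the x-axis; with |CB| = 38.9, B = C + 38.9·(cos 121.0°, sin 121.0°) = (27.27, 48.90). CB is perpendicular to BK; with |BK| = 12.3 on the right of CB, K = B + 12.3·(0.8572, 0.5150) = (37.82, 55.23). Then |SK| = |K − S| = 66.94.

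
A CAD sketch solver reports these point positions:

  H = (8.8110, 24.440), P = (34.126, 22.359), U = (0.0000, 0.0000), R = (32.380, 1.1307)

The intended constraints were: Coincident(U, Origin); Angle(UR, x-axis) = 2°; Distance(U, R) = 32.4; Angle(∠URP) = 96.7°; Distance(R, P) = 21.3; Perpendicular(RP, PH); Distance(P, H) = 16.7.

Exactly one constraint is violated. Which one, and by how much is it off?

Distance(P, H) = 16.7 — off by 8.70.

U = (0.00, 0.00) ✓; UR at 2.000° ✓; |UR| = 32.40 ✓; ∠URP = 96.70° ✓; |RP| = 21.30 ✓; ∠(RP, PH) = 90.00° ✓; |PH| = 25.40 ✗.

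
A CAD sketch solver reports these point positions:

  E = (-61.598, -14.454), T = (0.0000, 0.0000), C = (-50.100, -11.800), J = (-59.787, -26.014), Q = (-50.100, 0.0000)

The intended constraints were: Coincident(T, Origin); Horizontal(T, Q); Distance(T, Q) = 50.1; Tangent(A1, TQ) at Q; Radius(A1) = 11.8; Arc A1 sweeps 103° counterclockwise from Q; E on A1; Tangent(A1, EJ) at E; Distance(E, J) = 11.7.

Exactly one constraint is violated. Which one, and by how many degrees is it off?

Tangent(A1, EJ) at E — off by 4.09°.

T = (0.00, 0.00) ✓; T.y = 0.00, Q.y = 0.00 ✓; |TQ| = 50.10 ✓; ∠(CQ, QT) = 90.00° ✓; |CQ| = 11.80 ✓; bearing(C→E) − bearing(C→Q) = 103.0° ✓; |CE| = 11.80 ✓; ∠(CE, EJ) = 94.09° ✗; |EJ| = 11.70 ✓.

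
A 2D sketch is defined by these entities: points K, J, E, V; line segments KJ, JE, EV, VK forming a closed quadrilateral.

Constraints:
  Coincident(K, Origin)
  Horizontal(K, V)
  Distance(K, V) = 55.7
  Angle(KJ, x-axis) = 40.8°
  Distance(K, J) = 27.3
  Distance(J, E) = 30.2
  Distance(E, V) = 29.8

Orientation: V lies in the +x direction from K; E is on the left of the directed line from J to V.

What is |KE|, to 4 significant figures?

56.70

K is at the origin; KV is horizontal with |KV| = 55.7 and V in +x, so V = (55.7, 0). KJ runs at 40.8° with |KJ| = 27.3, so J = (20.67, 17.84). E is determined by |JE| = 30.2 and |EV| = 29.8 together: it lies at the intersection of circle(J, 30.2) and circle(V, 29.8). With |JV| = 39.31, the foot of the radical line on JV is 19.96 from J and the perpendicular offset is √(30.2² − 19.96²) = 22.66. Taking the left-of-JV solution: E = (48.74, 28.98).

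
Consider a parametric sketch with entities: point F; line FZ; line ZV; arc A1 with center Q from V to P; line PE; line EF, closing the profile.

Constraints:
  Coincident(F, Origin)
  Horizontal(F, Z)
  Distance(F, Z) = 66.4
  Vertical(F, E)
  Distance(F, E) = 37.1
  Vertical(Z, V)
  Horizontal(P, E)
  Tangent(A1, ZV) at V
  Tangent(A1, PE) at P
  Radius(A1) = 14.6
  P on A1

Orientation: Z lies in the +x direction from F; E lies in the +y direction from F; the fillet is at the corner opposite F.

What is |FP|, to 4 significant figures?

63.72

The virtual corner opposite F is at (66.40, 37.10). The tangent condition forces QV to be normal to ZV and since A1 is tangent to PE there, QP ⟂ PE, with radius 14.6, so the center Q sits 14.6 in from both sides at Q = (51.80, 22.50). That places the tangent points at V = (66.40, 22.50) on ZV and P = (51.80, 37.10) on PE. Then |FP| = |P − F| = 63.72.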